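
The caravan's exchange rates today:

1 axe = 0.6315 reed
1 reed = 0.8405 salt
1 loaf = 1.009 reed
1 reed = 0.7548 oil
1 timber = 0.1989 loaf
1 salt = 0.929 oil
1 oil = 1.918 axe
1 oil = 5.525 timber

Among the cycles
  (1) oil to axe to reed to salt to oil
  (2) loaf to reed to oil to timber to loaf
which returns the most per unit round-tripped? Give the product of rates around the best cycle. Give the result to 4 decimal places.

0.9457

(1) 1.918 × 0.6315 × 0.8405 × 0.929 = 0.94575
(2) 1.009 × 0.7548 × 5.525 × 0.1989 = 0.83693
Highest is cycle (1) at 0.9457 (≤1, no arbitrage).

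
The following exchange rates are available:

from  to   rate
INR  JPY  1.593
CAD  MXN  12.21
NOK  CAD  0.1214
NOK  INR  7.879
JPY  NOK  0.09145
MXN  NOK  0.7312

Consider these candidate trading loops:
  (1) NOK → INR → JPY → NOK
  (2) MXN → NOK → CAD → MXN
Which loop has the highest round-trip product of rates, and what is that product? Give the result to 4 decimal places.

(1) 7.879 × 1.593 × 0.09145 = 1.14781
(2) 0.7312 × 0.1214 × 12.21 = 1.08385
Highest is cycle (1) at 1.1478 (>1, arbitrage).

1.1478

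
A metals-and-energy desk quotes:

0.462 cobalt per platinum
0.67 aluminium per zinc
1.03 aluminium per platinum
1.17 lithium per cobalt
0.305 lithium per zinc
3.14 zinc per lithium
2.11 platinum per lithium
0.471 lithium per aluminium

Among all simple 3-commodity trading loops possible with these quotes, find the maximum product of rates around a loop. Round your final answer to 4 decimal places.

1.1405

platinum→cobalt→lithium→platinum: 0.462 × 1.17 × 2.11 = 1.14054
platinum→aluminium→lithium→platinum: 1.03 × 0.471 × 2.11 = 1.02362
zinc→aluminium→lithium→zinc: 0.67 × 0.471 × 3.14 = 0.99089
Maximum is platinum→cobalt→lithium→platinum at 1.1405; arbitrage exists.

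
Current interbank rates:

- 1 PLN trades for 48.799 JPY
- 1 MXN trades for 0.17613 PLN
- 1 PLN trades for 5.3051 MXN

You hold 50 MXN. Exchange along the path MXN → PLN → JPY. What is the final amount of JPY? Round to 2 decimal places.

50 MXN × 0.17613 = 8.8065 PLN
8.8065 PLN × 48.799 = 429.7483935 JPY

429.75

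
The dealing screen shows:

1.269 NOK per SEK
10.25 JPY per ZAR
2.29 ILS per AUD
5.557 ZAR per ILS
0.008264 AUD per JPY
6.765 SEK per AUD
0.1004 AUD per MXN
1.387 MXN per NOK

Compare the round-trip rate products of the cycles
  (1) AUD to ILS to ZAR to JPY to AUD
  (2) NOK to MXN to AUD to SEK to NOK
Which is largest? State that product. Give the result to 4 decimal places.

1.1955

(1) 2.29 × 5.557 × 10.25 × 0.008264 = 1.07793
(2) 1.387 × 0.1004 × 6.765 × 1.269 = 1.19547
Highest is cycle (2) at 1.1955 (>1, arbitrage).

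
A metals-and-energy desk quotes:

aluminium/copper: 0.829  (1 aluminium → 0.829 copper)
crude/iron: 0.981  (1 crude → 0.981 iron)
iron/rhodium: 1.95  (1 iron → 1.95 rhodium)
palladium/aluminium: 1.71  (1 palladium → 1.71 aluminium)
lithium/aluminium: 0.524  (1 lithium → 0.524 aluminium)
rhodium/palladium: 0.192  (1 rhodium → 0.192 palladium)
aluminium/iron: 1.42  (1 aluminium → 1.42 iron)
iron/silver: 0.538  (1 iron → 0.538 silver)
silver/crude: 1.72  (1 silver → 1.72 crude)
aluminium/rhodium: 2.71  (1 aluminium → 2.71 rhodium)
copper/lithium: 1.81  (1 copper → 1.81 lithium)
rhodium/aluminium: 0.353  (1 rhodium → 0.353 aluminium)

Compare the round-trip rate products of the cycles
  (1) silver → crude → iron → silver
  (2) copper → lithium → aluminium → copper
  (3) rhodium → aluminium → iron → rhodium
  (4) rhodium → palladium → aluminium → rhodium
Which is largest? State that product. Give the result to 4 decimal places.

0.9775

(1) 1.72 × 0.981 × 0.538 = 0.90778
(2) 1.81 × 0.524 × 0.829 = 0.78626
(3) 0.353 × 1.42 × 1.95 = 0.97746
(4) 0.192 × 1.71 × 2.71 = 0.88975
Highest is cycle (3) at 0.9775 (≤1, no arbitrage).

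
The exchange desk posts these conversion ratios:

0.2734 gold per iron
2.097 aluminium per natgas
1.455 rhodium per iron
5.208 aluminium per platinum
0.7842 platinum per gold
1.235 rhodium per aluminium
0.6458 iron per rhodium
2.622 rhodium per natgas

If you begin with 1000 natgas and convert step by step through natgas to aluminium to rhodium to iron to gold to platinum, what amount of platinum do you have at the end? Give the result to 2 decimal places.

1000 natgas × 2.097 = 2097 aluminium
2097 aluminium × 1.235 = 2589.795 rhodium
2589.795 rhodium × 0.6458 = 1672.489611 iron
1672.489611 iron × 0.2734 = 457.2586596474 gold
457.2586596474 gold × 0.7842 = 358.58224089549108 platinum

358.58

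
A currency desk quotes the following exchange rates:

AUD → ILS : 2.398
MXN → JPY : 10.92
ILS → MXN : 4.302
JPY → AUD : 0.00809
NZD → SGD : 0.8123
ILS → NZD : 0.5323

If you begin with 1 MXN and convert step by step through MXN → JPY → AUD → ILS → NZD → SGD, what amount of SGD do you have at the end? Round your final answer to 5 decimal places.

0.09160

1 MXN × 10.92 = 10.92 JPY
10.92 JPY × 0.00809 = 0.0883428 AUD
0.0883428 AUD × 2.398 = 0.2118460344 ILS
0.2118460344 ILS × 0.5323 = 0.11276564411112 NZD
0.11276564411112 NZD × 0.8123 = 0.091599532711462776 SGD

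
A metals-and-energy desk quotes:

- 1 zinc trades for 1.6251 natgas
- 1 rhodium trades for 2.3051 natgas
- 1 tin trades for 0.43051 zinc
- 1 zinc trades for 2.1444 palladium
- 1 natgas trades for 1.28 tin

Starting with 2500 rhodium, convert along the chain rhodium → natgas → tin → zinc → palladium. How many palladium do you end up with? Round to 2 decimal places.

2500 rhodium × 2.3051 = 5762.75 natgas
5762.75 natgas × 1.28 = 7376.32 tin
7376.32 tin × 0.43051 = 3175.5795232 zinc
3175.5795232 zinc × 2.1444 = 6809.71272955008 palladium

6809.71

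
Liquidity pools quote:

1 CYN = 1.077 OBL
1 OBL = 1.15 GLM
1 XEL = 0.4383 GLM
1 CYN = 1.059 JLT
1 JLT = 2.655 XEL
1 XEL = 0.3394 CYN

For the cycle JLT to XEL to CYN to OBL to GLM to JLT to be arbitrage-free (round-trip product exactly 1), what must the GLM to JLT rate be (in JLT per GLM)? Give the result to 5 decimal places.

Known legs of the cycle: 2.655 × 0.3394 × 1.077 × 1.15 = 1.11606607485
For no arbitrage the full-cycle product must be 1, so the missing rate is 1 / 1.11606607485 ≈ 0.8960043.

0.89600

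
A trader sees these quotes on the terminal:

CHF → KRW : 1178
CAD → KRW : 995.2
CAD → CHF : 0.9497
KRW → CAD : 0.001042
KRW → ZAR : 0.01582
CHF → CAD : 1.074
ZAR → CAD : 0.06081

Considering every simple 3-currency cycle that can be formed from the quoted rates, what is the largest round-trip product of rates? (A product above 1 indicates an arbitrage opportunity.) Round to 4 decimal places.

1.1657

CAD→CHF→KRW→CAD: 0.9497 × 1178 × 0.001042 = 1.16573
CAD→KRW→ZAR→CAD: 995.2 × 0.01582 × 0.06081 = 0.95740
Maximum is CAD→CHF→KRW→CAD at 1.1657; arbitrage exists.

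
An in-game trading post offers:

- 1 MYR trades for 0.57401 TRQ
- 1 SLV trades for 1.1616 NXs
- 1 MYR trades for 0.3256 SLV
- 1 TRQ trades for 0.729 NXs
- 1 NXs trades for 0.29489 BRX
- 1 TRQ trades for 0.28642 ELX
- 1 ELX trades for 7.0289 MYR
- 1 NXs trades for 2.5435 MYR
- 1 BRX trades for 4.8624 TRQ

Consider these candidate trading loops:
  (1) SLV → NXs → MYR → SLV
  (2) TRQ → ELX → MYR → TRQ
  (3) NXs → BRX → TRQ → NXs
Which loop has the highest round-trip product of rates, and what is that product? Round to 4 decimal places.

1.1556

(1) 1.1616 × 2.5435 × 0.3256 = 0.96199
(2) 0.28642 × 7.0289 × 0.57401 = 1.15561
(3) 0.29489 × 4.8624 × 0.729 = 1.04529
Highest is cycle (2) at 1.1556 (>1, arbitrage).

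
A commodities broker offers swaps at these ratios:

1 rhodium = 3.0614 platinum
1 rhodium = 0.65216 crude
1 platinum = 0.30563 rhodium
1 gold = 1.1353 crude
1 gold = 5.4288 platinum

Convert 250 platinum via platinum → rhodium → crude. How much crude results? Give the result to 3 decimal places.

250 platinum × 0.30563 = 76.4075 rhodium
76.4075 rhodium × 0.65216 = 49.8299152 crude

49.830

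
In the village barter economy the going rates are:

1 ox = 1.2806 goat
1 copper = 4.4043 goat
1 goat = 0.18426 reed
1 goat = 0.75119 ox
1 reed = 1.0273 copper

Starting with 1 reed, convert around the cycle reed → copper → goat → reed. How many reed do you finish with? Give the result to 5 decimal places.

0.83369

1 reed × 1.0273 = 1.0273 copper
1.0273 copper × 4.4043 = 4.52453739 goat
4.52453739 goat × 0.18426 = 0.8336912594814 reed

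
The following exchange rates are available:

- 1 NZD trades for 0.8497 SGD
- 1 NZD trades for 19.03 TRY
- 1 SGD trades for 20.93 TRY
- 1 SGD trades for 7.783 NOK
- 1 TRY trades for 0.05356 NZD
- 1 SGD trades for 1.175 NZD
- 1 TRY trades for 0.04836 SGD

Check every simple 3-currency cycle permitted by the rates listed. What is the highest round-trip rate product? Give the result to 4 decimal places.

1.0813

TRY→SGD→NZD→TRY: 0.04836 × 1.175 × 19.03 = 1.08134
TRY→NZD→SGD→TRY: 0.05356 × 0.8497 × 20.93 = 0.95252
Maximum is TRY→SGD→NZD→TRY at 1.0813; arbitrage exists.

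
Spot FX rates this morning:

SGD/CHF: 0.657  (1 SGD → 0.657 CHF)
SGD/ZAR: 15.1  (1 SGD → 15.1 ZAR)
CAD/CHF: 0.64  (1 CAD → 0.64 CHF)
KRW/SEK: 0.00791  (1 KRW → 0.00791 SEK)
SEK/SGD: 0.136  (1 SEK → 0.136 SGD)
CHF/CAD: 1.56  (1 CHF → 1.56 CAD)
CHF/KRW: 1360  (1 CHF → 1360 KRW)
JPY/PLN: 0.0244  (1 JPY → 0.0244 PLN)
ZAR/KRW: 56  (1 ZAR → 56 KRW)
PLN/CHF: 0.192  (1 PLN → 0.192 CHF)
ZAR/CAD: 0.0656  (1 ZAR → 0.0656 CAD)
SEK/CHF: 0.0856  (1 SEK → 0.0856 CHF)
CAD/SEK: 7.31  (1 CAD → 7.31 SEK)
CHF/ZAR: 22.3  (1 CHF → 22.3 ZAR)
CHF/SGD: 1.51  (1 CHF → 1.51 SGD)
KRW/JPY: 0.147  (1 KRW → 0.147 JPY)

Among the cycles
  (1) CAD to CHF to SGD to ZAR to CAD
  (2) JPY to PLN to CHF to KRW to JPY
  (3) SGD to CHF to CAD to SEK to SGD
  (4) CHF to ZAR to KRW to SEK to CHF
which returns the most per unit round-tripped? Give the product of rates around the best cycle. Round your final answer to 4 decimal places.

(1) 0.64 × 1.51 × 15.1 × 0.0656 = 0.95728
(2) 0.0244 × 0.192 × 1360 × 0.147 = 0.93659
(3) 0.657 × 1.56 × 7.31 × 0.136 = 1.01893
(4) 22.3 × 56 × 0.00791 × 0.0856 = 0.84556
Highest is cycle (3) at 1.0189 (>1, arbitrage).

1.0189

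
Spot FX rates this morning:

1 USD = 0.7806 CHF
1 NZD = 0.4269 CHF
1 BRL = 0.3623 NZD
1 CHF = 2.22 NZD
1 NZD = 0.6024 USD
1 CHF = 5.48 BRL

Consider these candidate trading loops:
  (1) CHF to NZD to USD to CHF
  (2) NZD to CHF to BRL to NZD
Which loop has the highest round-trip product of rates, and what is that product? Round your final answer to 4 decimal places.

(1) 2.22 × 0.6024 × 0.7806 = 1.04392
(2) 0.4269 × 5.48 × 0.3623 = 0.84757
Highest is cycle (1) at 1.0439 (>1, arbitrage).

1.0439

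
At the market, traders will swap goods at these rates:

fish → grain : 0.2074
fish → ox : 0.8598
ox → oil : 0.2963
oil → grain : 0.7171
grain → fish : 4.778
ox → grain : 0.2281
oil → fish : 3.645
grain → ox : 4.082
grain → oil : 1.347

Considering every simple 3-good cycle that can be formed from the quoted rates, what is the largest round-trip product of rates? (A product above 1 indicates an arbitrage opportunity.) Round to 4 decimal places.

1.0183

fish→grain→oil→fish: 0.2074 × 1.347 × 3.645 = 1.01830
fish→ox→grain→fish: 0.8598 × 0.2281 × 4.778 = 0.93706
fish→ox→oil→fish: 0.8598 × 0.2963 × 3.645 = 0.92860
oil→grain→ox→oil: 0.7171 × 4.082 × 0.2963 = 0.86733
Maximum is fish→grain→oil→fish at 1.0183; arbitrage exists.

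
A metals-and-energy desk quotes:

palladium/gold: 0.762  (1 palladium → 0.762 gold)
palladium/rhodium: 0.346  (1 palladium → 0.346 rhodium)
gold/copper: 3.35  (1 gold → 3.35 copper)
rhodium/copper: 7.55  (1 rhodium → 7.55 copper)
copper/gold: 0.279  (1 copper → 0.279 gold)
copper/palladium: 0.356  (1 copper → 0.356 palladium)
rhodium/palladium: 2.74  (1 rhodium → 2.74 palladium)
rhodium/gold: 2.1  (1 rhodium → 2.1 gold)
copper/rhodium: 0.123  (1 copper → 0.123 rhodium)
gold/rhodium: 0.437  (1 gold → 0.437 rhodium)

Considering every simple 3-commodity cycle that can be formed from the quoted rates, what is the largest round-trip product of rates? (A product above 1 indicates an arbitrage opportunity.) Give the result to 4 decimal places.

0.9300

rhodium→copper→palladium→rhodium: 7.55 × 0.356 × 0.346 = 0.92998
rhodium→copper→gold→rhodium: 7.55 × 0.279 × 0.437 = 0.92052
rhodium→palladium→gold→rhodium: 2.74 × 0.762 × 0.437 = 0.91240
copper→palladium→gold→copper: 0.356 × 0.762 × 3.35 = 0.90876
rhodium→gold→copper→rhodium: 2.1 × 3.35 × 0.123 = 0.86531
Maximum is rhodium→copper→palladium→rhodium at 0.9300; no arbitrage — every cycle loses value.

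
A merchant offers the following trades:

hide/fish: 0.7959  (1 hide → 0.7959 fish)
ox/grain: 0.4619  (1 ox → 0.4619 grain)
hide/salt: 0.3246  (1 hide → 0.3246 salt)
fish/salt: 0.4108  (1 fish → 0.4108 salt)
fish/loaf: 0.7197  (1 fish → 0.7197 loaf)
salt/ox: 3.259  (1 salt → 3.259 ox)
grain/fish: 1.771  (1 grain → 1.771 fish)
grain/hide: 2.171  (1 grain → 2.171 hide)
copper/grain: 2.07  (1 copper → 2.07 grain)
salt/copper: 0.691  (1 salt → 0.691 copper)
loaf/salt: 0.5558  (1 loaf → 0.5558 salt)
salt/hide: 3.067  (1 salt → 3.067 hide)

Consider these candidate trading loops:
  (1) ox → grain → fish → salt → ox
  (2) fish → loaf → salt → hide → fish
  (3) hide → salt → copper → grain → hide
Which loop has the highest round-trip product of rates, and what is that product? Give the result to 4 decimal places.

(1) 0.4619 × 1.771 × 0.4108 × 3.259 = 1.09517
(2) 0.7197 × 0.5558 × 3.067 × 0.7959 = 0.97643
(3) 0.3246 × 0.691 × 2.07 × 2.171 = 1.00799
Highest is cycle (1) at 1.0952 (>1, arbitrage).

1.0952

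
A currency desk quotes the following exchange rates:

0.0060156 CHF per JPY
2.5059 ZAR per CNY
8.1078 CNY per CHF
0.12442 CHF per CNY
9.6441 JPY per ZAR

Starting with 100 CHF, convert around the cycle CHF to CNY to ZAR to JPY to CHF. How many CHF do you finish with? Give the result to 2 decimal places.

100 CHF × 8.1078 = 810.78 CNY
810.78 CNY × 2.5059 = 2031.733602 ZAR
2031.733602 ZAR × 9.6441 = 19594.2420310482 JPY
19594.2420310482 JPY × 0.0060156 = 117.87112236197355192 CHF

117.87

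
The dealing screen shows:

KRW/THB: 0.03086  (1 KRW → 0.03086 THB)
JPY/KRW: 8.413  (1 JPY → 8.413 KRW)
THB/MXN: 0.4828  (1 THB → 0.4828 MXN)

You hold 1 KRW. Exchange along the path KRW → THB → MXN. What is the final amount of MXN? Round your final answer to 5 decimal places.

1 KRW × 0.03086 = 0.03086 THB
0.03086 THB × 0.4828 = 0.014899208 MXN

0.01490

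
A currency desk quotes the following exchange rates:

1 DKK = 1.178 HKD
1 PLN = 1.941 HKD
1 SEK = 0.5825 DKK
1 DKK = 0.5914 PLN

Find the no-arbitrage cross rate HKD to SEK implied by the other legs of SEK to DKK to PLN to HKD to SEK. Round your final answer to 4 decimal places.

1.4955

Known legs of the cycle: 0.5825 × 0.5914 × 1.941 = 0.6686560605
For no arbitrage the full-cycle product must be 1, so the missing rate is 1 / 0.6686560605 ≈ 1.495537.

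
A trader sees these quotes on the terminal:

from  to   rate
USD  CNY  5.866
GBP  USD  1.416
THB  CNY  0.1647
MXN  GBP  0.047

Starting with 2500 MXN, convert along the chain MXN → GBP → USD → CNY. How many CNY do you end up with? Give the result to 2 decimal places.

975.99

2500 MXN × 0.047 = 117.5 GBP
117.5 GBP × 1.416 = 166.38 USD
166.38 USD × 5.866 = 975.98508 CNY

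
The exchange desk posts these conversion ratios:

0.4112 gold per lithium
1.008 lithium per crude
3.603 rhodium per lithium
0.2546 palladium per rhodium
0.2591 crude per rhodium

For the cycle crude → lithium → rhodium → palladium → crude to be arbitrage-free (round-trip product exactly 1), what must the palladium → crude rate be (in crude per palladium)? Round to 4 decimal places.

1.0815

Known legs of the cycle: 1.008 × 3.603 × 0.2546 = 0.9246623904
For no arbitrage the full-cycle product must be 1, so the missing rate is 1 / 0.9246623904 ≈ 1.081476.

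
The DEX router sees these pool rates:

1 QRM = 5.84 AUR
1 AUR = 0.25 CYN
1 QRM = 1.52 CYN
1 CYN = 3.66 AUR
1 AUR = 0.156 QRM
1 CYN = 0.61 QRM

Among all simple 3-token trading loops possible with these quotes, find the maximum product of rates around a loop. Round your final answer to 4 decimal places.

QRM→AUR→CYN→QRM: 5.84 × 0.25 × 0.61 = 0.89060
QRM→CYN→AUR→QRM: 1.52 × 3.66 × 0.156 = 0.86786
Maximum is QRM→AUR→CYN→QRM at 0.8906; no arbitrage — every cycle loses value.

0.8906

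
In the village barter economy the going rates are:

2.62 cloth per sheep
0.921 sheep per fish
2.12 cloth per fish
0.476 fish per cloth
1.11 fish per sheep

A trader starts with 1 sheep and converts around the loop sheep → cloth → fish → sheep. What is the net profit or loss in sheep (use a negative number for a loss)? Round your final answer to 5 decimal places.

0.14860

1 sheep × 2.62 = 2.62 cloth
2.62 cloth × 0.476 = 1.24712 fish
1.24712 fish × 0.921 = 1.14859752 sheep
Net change: 1.14859752 − 1 = 0.14859752 sheep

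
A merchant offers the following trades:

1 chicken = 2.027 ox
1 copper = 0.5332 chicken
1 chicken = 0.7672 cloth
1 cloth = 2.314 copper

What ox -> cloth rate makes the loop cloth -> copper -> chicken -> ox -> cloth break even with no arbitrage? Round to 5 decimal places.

Known legs of the cycle: 2.314 × 0.5332 × 2.027 = 2.5009628696
For no arbitrage the full-cycle product must be 1, so the missing rate is 1 / 2.5009628696 ≈ 0.3998460.

0.39985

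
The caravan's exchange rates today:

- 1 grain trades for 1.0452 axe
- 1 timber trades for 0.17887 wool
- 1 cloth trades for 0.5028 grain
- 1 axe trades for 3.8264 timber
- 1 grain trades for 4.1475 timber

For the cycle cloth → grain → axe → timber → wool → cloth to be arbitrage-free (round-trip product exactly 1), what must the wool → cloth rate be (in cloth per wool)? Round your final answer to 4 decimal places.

Known legs of the cycle: 0.5028 × 1.0452 × 3.8264 × 0.17887 = 0.35968518069614208
For no arbitrage the full-cycle product must be 1, so the missing rate is 1 / 0.35968518069614208 ≈ 2.780209.

2.7802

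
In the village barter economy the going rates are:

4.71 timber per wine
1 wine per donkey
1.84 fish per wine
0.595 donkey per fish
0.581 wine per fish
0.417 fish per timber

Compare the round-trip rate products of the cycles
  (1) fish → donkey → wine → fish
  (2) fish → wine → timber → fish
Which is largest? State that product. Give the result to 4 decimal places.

(1) 0.595 × 1 × 1.84 = 1.09480
(2) 0.581 × 4.71 × 0.417 = 1.14112
Highest is cycle (2) at 1.1411 (>1, arbitrage).

1.1411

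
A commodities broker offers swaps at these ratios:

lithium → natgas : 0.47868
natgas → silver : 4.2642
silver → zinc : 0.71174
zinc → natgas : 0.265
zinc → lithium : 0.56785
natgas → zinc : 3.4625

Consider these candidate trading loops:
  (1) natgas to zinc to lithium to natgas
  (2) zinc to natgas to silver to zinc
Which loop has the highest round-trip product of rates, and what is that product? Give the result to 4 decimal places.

(1) 3.4625 × 0.56785 × 0.47868 = 0.94117
(2) 0.265 × 4.2642 × 0.71174 = 0.80428
Highest is cycle (1) at 0.9412 (≤1, no arbitrage).

0.9412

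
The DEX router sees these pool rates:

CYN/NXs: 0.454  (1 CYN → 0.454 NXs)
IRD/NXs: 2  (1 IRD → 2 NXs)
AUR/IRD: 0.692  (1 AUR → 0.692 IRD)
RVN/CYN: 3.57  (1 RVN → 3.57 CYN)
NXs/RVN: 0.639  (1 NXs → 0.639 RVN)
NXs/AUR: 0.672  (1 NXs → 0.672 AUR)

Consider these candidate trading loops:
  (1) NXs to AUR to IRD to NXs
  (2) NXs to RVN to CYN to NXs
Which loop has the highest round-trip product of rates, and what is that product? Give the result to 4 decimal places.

1.0357

(1) 0.672 × 0.692 × 2 = 0.93005
(2) 0.639 × 3.57 × 0.454 = 1.03568
Highest is cycle (2) at 1.0357 (>1, arbitrage).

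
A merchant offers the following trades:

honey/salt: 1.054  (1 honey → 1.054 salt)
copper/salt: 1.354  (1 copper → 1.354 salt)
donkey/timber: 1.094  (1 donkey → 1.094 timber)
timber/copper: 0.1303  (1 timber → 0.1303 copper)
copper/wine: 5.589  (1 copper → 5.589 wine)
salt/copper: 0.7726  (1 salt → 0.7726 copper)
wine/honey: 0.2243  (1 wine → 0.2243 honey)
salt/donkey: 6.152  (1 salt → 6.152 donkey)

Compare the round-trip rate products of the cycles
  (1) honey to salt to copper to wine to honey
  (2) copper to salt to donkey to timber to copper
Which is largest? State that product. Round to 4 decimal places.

1.1874

(1) 1.054 × 0.7726 × 5.589 × 0.2243 = 1.02084
(2) 1.354 × 6.152 × 1.094 × 0.1303 = 1.18740
Highest is cycle (2) at 1.1874 (>1, arbitrage).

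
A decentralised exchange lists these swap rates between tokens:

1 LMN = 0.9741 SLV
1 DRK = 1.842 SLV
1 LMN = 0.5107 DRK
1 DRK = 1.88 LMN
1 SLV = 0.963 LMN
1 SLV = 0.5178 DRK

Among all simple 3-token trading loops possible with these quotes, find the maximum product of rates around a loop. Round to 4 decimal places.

0.9483

LMN→SLV→DRK→LMN: 0.9741 × 0.5178 × 1.88 = 0.94825
LMN→DRK→SLV→LMN: 0.5107 × 1.842 × 0.963 = 0.90590
Maximum is LMN→SLV→DRK→LMN at 0.9483; no arbitrage — every cycle loses value.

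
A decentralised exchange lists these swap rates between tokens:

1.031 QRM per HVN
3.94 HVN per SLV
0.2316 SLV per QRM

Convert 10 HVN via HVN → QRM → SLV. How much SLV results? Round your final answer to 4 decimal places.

2.3878

10 HVN × 1.031 = 10.31 QRM
10.31 QRM × 0.2316 = 2.387796 SLV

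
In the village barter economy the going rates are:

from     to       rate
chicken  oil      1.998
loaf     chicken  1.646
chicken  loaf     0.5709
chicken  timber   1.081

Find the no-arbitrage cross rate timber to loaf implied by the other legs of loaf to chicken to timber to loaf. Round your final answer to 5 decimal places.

Known legs of the cycle: 1.646 × 1.081 = 1.779326
For no arbitrage the full-cycle product must be 1, so the missing rate is 1 / 1.779326 ≈ 0.5620106.

0.56201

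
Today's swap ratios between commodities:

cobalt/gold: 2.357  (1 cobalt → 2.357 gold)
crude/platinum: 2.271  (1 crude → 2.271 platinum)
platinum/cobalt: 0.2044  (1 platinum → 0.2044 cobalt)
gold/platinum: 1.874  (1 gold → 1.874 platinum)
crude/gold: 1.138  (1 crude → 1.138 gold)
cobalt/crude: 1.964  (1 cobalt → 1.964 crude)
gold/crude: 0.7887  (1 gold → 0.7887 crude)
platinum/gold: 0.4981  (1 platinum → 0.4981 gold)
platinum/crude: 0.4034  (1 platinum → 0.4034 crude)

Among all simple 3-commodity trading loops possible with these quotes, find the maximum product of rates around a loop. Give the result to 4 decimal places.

crude→platinum→cobalt→crude: 2.271 × 0.2044 × 1.964 = 0.91167
cobalt→gold→platinum→cobalt: 2.357 × 1.874 × 0.2044 = 0.90284
crude→platinum→gold→crude: 2.271 × 0.4981 × 0.7887 = 0.89217
crude→gold→platinum→crude: 1.138 × 1.874 × 0.4034 = 0.86030
Maximum is crude→platinum→cobalt→crude at 0.9117; no arbitrage — every cycle loses value.

0.9117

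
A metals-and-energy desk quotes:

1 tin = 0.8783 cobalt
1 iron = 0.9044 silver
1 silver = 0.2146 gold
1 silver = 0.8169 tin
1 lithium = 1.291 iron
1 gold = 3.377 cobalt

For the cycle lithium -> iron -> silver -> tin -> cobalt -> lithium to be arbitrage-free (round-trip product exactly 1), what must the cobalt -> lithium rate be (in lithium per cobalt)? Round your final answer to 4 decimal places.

Known legs of the cycle: 1.291 × 0.9044 × 0.8169 × 0.8783 = 0.837719403379908
For no arbitrage the full-cycle product must be 1, so the missing rate is 1 / 0.837719403379908 ≈ 1.193717.

1.1937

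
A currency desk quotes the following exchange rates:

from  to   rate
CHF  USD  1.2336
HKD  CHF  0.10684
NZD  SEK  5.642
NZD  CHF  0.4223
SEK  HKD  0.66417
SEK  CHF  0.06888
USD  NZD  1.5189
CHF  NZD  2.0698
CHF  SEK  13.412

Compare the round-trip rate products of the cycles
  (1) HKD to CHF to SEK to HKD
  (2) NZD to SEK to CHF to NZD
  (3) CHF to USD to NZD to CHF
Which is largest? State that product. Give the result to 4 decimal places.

(1) 0.10684 × 13.412 × 0.66417 = 0.95171
(2) 5.642 × 0.06888 × 2.0698 = 0.80437
(3) 1.2336 × 1.5189 × 0.4223 = 0.79127
Highest is cycle (1) at 0.9517 (≤1, no arbitrage).

0.9517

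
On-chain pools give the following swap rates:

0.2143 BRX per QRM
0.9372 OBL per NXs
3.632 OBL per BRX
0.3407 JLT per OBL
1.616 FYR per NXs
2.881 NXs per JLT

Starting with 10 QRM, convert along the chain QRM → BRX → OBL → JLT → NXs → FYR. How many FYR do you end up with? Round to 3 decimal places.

12.346

10 QRM × 0.2143 = 2.143 BRX
2.143 BRX × 3.632 = 7.783376 OBL
7.783376 OBL × 0.3407 = 2.6517962032 JLT
2.6517962032 JLT × 2.881 = 7.6398248614192 NXs
7.6398248614192 NXs × 1.616 = 12.3459569760534272 FYR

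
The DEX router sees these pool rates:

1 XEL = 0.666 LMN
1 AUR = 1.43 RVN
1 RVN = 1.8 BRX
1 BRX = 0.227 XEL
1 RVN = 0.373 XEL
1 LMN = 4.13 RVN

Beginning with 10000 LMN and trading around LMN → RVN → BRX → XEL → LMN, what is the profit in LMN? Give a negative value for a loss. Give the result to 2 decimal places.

10000 LMN × 4.13 = 41300 RVN
41300 RVN × 1.8 = 74340 BRX
74340 BRX × 0.227 = 16875.18 XEL
16875.18 XEL × 0.666 = 11238.86988 LMN
Net change: 11238.86988 − 10000 = 1238.86988 LMN

1238.87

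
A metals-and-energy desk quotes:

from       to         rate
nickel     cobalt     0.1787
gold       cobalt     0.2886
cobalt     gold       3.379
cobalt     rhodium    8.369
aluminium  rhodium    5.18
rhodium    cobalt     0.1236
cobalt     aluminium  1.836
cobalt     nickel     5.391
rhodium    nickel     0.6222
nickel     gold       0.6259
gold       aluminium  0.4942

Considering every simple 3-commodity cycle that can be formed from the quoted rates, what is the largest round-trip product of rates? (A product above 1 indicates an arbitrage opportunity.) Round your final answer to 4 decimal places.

rhodium→cobalt→aluminium→rhodium: 0.1236 × 1.836 × 5.18 = 1.17550
gold→cobalt→nickel→gold: 0.2886 × 5.391 × 0.6259 = 0.97380
rhodium→nickel→cobalt→rhodium: 0.6222 × 0.1787 × 8.369 = 0.93053
Maximum is rhodium→cobalt→aluminium→rhodium at 1.1755; arbitrage exists.

1.1755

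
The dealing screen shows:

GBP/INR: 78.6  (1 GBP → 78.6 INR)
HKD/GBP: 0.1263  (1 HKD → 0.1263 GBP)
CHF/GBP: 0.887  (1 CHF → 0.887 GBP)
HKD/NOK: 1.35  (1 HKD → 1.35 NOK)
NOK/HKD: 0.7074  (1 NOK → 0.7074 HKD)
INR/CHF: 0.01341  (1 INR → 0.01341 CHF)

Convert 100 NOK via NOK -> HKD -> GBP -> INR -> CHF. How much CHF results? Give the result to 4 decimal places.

9.4172

100 NOK × 0.7074 = 70.74 HKD
70.74 HKD × 0.1263 = 8.934462 GBP
8.934462 GBP × 78.6 = 702.2487132 INR
702.2487132 INR × 0.01341 = 9.417155244012 CHF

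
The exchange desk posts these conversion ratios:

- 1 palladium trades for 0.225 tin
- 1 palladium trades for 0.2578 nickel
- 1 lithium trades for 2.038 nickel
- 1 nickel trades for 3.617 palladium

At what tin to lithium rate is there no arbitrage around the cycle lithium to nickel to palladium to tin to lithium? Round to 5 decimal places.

Known legs of the cycle: 2.038 × 3.617 × 0.225 = 1.65857535
For no arbitrage the full-cycle product must be 1, so the missing rate is 1 / 1.65857535 ≈ 0.6029271.

0.60293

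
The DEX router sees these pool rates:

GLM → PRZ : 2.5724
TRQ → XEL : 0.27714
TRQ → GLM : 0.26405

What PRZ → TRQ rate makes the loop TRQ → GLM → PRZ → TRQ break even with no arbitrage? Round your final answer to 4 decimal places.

1.4722

Known legs of the cycle: 0.26405 × 2.5724 = 0.67924222
For no arbitrage the full-cycle product must be 1, so the missing rate is 1 / 0.67924222 ≈ 1.472229.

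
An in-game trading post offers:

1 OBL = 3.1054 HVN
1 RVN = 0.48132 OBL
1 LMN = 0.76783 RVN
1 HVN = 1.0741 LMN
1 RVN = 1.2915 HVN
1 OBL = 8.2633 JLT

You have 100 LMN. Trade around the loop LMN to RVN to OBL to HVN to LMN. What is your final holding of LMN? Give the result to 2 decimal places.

100 LMN × 0.76783 = 76.783 RVN
76.783 RVN × 0.48132 = 36.95719356 OBL
36.95719356 OBL × 3.1054 = 114.766868881224 HVN
114.766868881224 HVN × 1.0741 = 123.2710938653226984 LMN

123.27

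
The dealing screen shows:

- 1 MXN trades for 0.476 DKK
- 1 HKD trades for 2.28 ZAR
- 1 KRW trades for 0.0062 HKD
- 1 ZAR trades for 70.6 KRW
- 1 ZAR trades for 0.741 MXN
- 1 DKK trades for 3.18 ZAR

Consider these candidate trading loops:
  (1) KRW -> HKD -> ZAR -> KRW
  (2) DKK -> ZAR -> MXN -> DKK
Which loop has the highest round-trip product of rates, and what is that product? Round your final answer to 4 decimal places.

1.1216

(1) 0.0062 × 2.28 × 70.6 = 0.99800
(2) 3.18 × 0.741 × 0.476 = 1.12164
Highest is cycle (2) at 1.1216 (>1, arbitrage).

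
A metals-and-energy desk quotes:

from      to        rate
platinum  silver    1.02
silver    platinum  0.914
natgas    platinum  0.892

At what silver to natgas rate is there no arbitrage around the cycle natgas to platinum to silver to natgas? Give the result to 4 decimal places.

Known legs of the cycle: 0.892 × 1.02 = 0.90984
For no arbitrage the full-cycle product must be 1, so the missing rate is 1 / 0.90984 ≈ 1.099094.

1.0991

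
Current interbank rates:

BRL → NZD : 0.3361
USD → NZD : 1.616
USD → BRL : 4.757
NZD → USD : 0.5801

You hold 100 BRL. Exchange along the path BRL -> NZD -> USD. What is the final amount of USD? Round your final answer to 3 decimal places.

19.497

100 BRL × 0.3361 = 33.61 NZD
33.61 NZD × 0.5801 = 19.497161 USD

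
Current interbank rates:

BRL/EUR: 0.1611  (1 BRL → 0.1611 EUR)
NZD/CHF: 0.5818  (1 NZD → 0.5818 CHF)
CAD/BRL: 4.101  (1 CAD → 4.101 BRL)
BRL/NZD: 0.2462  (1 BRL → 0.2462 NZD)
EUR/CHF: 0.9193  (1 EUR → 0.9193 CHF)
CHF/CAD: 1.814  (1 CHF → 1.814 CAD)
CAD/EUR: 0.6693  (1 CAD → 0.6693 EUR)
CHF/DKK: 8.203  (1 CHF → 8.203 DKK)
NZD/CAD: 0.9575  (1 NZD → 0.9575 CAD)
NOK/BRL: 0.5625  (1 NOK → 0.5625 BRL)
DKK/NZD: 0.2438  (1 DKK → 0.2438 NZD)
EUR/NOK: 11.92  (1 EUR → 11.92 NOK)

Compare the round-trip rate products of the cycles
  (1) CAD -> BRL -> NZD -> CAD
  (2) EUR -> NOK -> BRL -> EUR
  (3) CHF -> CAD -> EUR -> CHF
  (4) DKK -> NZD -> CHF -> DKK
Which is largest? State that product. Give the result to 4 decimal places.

(1) 4.101 × 0.2462 × 0.9575 = 0.96676
(2) 11.92 × 0.5625 × 0.1611 = 1.08018
(3) 1.814 × 0.6693 × 0.9193 = 1.11613
(4) 0.2438 × 0.5818 × 8.203 = 1.16354
Highest is cycle (4) at 1.1635 (>1, arbitrage).

1.1635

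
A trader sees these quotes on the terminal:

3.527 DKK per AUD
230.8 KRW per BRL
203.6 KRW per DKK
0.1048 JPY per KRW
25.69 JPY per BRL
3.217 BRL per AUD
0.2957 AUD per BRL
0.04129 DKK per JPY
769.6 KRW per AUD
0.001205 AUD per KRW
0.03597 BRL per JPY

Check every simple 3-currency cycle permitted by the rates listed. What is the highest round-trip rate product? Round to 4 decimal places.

0.8947

BRL→KRW→AUD→BRL: 230.8 × 0.001205 × 3.217 = 0.89469
JPY→DKK→KRW→JPY: 0.04129 × 203.6 × 0.1048 = 0.88102
JPY→BRL→KRW→JPY: 0.03597 × 230.8 × 0.1048 = 0.87004
DKK→KRW→AUD→DKK: 203.6 × 0.001205 × 3.527 = 0.86531
Maximum is BRL→KRW→AUD→BRL at 0.8947; no arbitrage — every cycle loses value.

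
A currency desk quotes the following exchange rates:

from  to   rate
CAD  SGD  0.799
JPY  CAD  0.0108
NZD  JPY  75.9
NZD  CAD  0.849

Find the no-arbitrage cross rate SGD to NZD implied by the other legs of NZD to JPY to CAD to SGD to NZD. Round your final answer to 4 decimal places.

Known legs of the cycle: 75.9 × 0.0108 × 0.799 = 0.65495628
For no arbitrage the full-cycle product must be 1, so the missing rate is 1 / 0.65495628 ≈ 1.526819.

1.5268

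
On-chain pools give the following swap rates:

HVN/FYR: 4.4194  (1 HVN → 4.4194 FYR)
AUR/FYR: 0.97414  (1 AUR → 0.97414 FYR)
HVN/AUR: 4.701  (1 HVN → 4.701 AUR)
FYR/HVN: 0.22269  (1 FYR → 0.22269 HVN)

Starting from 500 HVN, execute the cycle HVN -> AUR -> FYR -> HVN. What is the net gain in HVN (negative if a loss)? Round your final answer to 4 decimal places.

500 HVN × 4.701 = 2350.5 AUR
2350.5 AUR × 0.97414 = 2289.71607 FYR
2289.71607 FYR × 0.22269 = 509.8968716283 HVN
Net change: 509.8968716283 − 500 = 9.8968716283 HVN

9.8969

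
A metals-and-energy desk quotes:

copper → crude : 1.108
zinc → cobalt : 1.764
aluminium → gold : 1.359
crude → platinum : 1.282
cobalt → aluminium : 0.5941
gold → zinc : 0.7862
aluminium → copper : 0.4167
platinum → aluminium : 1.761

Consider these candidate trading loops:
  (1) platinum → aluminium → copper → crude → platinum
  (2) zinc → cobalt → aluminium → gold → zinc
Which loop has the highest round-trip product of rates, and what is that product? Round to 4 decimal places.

1.1197

(1) 1.761 × 0.4167 × 1.108 × 1.282 = 1.04234
(2) 1.764 × 0.5941 × 1.359 × 0.7862 = 1.11972
Highest is cycle (2) at 1.1197 (>1, arbitrage).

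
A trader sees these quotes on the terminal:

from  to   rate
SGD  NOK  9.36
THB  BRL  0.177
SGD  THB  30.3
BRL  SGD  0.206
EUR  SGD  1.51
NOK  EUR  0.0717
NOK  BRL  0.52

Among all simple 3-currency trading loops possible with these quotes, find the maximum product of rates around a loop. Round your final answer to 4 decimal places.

SGD→THB→BRL→SGD: 30.3 × 0.177 × 0.206 = 1.10480
NOK→EUR→SGD→NOK: 0.0717 × 1.51 × 9.36 = 1.01338
NOK→BRL→SGD→NOK: 0.52 × 0.206 × 9.36 = 1.00264
Maximum is SGD→THB→BRL→SGD at 1.1048; arbitrage exists.

1.1048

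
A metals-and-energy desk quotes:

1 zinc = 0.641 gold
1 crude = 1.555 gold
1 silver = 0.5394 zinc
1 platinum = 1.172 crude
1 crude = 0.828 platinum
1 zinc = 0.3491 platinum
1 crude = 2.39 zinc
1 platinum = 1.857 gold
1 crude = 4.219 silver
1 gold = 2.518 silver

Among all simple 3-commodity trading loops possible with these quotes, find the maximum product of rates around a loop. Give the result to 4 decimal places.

zinc→platinum→crude→zinc: 0.3491 × 1.172 × 2.39 = 0.97786
gold→silver→zinc→gold: 2.518 × 0.5394 × 0.641 = 0.87061
Maximum is zinc→platinum→crude→zinc at 0.9779; no arbitrage — every cycle loses value.

0.9779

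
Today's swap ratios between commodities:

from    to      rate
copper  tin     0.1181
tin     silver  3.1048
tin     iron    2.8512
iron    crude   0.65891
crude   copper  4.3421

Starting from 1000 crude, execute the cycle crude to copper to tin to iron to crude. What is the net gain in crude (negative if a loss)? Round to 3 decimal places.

1000 crude × 4.3421 = 4342.1 copper
4342.1 copper × 0.1181 = 512.80201 tin
512.80201 tin × 2.8512 = 1462.101090912 iron
1462.101090912 iron × 0.65891 = 963.39302981282592 crude
Net change: 963.39302981282592 − 1000 = -36.60697018717408 crude

-36.607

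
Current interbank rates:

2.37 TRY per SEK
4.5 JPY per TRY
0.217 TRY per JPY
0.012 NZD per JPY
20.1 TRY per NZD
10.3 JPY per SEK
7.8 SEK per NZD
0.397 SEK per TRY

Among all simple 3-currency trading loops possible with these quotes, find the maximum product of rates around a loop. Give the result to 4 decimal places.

1.0854

NZD→TRY→JPY→NZD: 20.1 × 4.5 × 0.012 = 1.08540
NZD→SEK→JPY→NZD: 7.8 × 10.3 × 0.012 = 0.96408
SEK→JPY→TRY→SEK: 10.3 × 0.217 × 0.397 = 0.88733
Maximum is NZD→TRY→JPY→NZD at 1.0854; arbitrage exists.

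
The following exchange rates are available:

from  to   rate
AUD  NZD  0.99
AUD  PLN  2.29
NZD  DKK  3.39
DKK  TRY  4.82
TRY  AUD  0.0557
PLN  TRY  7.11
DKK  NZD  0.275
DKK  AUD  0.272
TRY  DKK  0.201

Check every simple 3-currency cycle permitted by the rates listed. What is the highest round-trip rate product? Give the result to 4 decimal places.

0.9129

DKK→AUD→NZD→DKK: 0.272 × 0.99 × 3.39 = 0.91286
TRY→AUD→PLN→TRY: 0.0557 × 2.29 × 7.11 = 0.90690
Maximum is DKK→AUD→NZD→DKK at 0.9129; no arbitrage — every cycle loses value.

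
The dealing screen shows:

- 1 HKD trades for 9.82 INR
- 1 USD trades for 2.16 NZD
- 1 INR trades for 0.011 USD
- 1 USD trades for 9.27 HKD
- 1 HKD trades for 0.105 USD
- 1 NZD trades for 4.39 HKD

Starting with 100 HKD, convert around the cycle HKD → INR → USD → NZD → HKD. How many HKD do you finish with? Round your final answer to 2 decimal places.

102.43

100 HKD × 9.82 = 982 INR
982 INR × 0.011 = 10.802 USD
10.802 USD × 2.16 = 23.33232 NZD
23.33232 NZD × 4.39 = 102.4288848 HKD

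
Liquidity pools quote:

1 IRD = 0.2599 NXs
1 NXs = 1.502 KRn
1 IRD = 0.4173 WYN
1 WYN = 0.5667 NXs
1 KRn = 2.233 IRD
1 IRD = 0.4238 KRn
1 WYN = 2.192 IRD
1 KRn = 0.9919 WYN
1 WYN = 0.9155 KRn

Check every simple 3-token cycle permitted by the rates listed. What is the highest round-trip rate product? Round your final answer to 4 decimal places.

0.9214

IRD→KRn→WYN→IRD: 0.4238 × 0.9919 × 2.192 = 0.92144
IRD→NXs→KRn→IRD: 0.2599 × 1.502 × 2.233 = 0.87170
IRD→WYN→KRn→IRD: 0.4173 × 0.9155 × 2.233 = 0.85309
KRn→WYN→NXs→KRn: 0.9919 × 0.5667 × 1.502 = 0.84429
Maximum is IRD→KRn→WYN→IRD at 0.9214; no arbitrage — every cycle loses value.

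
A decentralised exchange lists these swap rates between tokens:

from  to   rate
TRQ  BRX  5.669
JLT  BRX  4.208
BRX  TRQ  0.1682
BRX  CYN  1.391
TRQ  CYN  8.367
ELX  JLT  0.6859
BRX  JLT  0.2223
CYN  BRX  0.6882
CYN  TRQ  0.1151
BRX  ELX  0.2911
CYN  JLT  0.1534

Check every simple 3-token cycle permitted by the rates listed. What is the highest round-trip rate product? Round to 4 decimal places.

BRX→TRQ→CYN→BRX: 0.1682 × 8.367 × 0.6882 = 0.96852
BRX→CYN→TRQ→BRX: 1.391 × 0.1151 × 5.669 = 0.90763
BRX→CYN→JLT→BRX: 1.391 × 0.1534 × 4.208 = 0.89790
BRX→ELX→JLT→BRX: 0.2911 × 0.6859 × 4.208 = 0.84019
Maximum is BRX→TRQ→CYN→BRX at 0.9685; no arbitrage — every cycle loses value.

0.9685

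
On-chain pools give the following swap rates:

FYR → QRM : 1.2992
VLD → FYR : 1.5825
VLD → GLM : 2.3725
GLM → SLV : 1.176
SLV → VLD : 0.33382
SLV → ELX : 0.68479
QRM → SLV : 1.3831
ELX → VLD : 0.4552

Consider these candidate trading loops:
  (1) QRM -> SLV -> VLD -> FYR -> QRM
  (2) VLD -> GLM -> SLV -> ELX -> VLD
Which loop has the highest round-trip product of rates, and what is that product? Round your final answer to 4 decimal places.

(1) 1.3831 × 0.33382 × 1.5825 × 1.2992 = 0.94926
(2) 2.3725 × 1.176 × 0.68479 × 0.4552 = 0.86971
Highest is cycle (1) at 0.9493 (≤1, no arbitrage).

0.9493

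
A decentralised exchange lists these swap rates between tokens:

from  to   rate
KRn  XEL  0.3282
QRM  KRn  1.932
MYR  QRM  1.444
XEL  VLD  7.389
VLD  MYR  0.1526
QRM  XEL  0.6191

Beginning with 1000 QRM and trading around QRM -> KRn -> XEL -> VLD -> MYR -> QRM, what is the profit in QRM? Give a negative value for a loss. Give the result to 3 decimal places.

1000 QRM × 1.932 = 1932 KRn
1932 KRn × 0.3282 = 634.0824 XEL
634.0824 XEL × 7.389 = 4685.2348536 VLD
4685.2348536 VLD × 0.1526 = 714.96683865936 MYR
714.96683865936 MYR × 1.444 = 1032.41211502411584 QRM
Net change: 1032.41211502411584 − 1000 = 32.41211502411584 QRM

32.412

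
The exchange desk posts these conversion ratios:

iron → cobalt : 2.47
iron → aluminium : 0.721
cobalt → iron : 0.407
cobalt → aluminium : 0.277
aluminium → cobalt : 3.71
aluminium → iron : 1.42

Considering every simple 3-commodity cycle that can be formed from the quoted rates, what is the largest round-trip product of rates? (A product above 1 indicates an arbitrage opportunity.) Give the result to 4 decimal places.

cobalt→iron→aluminium→cobalt: 0.407 × 0.721 × 3.71 = 1.08869
cobalt→aluminium→iron→cobalt: 0.277 × 1.42 × 2.47 = 0.97155
Maximum is cobalt→iron→aluminium→cobalt at 1.0887; arbitrage exists.

1.0887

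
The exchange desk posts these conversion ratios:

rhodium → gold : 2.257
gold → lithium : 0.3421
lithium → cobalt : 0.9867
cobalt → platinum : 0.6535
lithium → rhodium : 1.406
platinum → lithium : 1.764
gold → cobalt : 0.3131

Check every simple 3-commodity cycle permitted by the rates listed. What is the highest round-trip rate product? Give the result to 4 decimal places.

1.1374

cobalt→platinum→lithium→cobalt: 0.6535 × 1.764 × 0.9867 = 1.13744
rhodium→gold→lithium→rhodium: 2.257 × 0.3421 × 1.406 = 1.08560
Maximum is cobalt→platinum→lithium→cobalt at 1.1374; arbitrage exists.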